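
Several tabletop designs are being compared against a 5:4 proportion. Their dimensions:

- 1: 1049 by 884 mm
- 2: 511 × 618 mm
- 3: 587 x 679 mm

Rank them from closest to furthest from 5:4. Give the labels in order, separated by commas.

2, 1, 3

1: 1049/884 ≈ 1.187 → |1.187 − 1.250| = 0.063
2: 618/511 ≈ 1.209 → |1.209 − 1.250| = 0.041
3: 679/587 ≈ 1.157 → |1.157 − 1.250| = 0.093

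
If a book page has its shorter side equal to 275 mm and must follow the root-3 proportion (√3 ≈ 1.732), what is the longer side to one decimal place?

root-3 ≈ 1.73205.
Longer side = 275 × 1.73205 ≈ 476.314 → 476.3 mm.

476.3 mm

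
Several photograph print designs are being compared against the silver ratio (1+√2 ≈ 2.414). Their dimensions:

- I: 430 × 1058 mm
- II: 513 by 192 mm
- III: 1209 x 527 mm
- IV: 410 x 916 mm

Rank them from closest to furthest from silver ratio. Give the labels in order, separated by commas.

I: 1058/430 ≈ 2.460 → |2.460 − 2.414| = 0.046
II: 513/192 ≈ 2.672 → |2.672 − 2.414| = 0.258
III: 1209/527 ≈ 2.294 → |2.294 − 2.414| = 0.120
IV: 916/410 ≈ 2.234 → |2.234 − 2.414| = 0.180

I, III, IV, II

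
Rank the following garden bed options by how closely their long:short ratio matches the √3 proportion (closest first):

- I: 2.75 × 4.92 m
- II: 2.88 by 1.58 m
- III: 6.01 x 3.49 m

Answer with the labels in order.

III, I, II

I: 4.92/2.75 ≈ 1.789 → |1.789 − 1.732| = 0.057
II: 2.88/1.58 ≈ 1.823 → |1.823 − 1.732| = 0.091
III: 6.01/3.49 ≈ 1.722 → |1.722 − 1.732| = 0.010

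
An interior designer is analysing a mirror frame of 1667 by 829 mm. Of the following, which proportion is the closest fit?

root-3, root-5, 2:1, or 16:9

1667/829 ≈ 2.011. Nearest candidates are 2:1 (2.000, off by 0.011) and root-5 (2.236, off by 0.225).

2:1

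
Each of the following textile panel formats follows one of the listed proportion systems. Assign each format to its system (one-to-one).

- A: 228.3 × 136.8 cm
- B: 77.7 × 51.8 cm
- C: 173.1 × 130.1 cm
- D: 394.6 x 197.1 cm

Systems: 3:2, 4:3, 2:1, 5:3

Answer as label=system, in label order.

Ratios: A ≈ 1.669; B ≈ 1.500; C ≈ 1.331; D ≈ 2.002.
Targets: 3:2 ≈ 1.500; 4:3 ≈ 1.333; 2:1 ≈ 2.000; 5:3 ≈ 1.667.

A=5:3, B=3:2, C=4:3, D=2:1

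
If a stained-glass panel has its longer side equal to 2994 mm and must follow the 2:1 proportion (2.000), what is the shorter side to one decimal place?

2:1 = 2.00000.
Shorter side = 2994 ÷ 2.00000 ≈ 1497.000 → 1497.0 mm.

1497.0 mm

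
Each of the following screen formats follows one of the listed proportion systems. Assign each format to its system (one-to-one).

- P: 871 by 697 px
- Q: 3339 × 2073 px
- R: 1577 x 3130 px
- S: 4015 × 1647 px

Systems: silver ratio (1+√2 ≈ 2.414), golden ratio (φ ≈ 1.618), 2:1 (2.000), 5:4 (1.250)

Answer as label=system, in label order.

Ratios: P ≈ 1.250; Q ≈ 1.611; R ≈ 1.985; S ≈ 2.438.
Targets: silver ratio ≈ 2.414; golden ratio ≈ 1.618; 2:1 ≈ 2.000; 5:4 ≈ 1.250.

P=5:4, Q=golden ratio, R=2:1, S=silver ratio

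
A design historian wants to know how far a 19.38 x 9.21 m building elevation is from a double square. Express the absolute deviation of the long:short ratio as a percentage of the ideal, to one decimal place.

5.2%

Ratio = 19.38 / 9.21 ≈ 2.1042.
Ideal 2:1 = 2.0000. |2.1042 − 2.0000| / 2.0000 ≈ 5.21% → 5.2%.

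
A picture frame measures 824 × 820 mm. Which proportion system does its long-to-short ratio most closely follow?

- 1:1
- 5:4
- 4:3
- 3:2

Ratio = 824 / 820 ≈ 1.005.
Distances: 1:1 1.000 (Δ 0.005); 5:4 1.250 (Δ 0.245); 4:3 1.333 (Δ 0.328); 3:2 1.500 (Δ 0.495).

1:1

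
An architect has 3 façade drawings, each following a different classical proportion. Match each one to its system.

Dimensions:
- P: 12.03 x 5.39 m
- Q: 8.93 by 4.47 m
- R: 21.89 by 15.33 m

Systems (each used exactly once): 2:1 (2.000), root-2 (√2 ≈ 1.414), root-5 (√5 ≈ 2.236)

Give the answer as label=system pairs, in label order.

P = 12.03/5.39 ≈ 2.232 → root-5 (2.236)
Q = 8.93/4.47 ≈ 1.998 → 2:1 (2.000)
R = 21.89/15.33 ≈ 1.428 → root-2 (1.414)

P=root-5, Q=2:1, R=root-2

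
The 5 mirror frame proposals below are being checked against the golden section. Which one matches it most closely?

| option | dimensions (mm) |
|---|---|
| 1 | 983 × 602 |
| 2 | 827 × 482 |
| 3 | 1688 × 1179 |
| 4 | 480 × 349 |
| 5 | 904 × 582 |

1

Target golden ratio ≈ 1.618.
1: 1.633 (Δ0.015)  2: 1.716 (Δ0.098)  3: 1.432 (Δ0.186)  4: 1.375 (Δ0.243)  5: 1.553 (Δ0.065)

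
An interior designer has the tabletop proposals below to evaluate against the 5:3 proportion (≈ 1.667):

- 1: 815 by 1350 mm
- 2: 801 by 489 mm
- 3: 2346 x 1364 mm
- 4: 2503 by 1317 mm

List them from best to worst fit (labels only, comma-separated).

Ratios: 1 = 1350 / 815 ≈ 1.656; 2 = 801 / 489 ≈ 1.638; 3 = 2346 / 1364 ≈ 1.720; 4 = 2503 / 1317 ≈ 1.901.
|Δ from 1.667|: 1 0.011; 2 0.029; 3 0.053; 4 0.234.

1, 2, 3, 4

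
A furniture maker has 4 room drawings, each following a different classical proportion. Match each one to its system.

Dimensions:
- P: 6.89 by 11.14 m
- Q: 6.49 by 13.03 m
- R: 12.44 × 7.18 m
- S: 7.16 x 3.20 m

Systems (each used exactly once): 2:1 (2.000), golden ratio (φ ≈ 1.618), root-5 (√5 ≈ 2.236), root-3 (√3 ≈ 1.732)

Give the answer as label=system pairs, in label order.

P=golden ratio, Q=2:1, R=root-3, S=root-5

Ratios: P ≈ 1.617; Q ≈ 2.008; R ≈ 1.733; S ≈ 2.237.
Targets: 2:1 ≈ 2.000; golden ratio ≈ 1.618; root-5 ≈ 2.236; root-3 ≈ 1.732.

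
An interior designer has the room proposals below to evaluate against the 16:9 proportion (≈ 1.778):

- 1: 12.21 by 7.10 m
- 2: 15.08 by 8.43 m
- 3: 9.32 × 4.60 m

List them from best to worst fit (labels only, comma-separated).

2, 1, 3

1: 12.21/7.10 ≈ 1.720 → |1.720 − 1.778| = 0.058
2: 15.08/8.43 ≈ 1.789 → |1.789 − 1.778| = 0.011
3: 9.32/4.60 ≈ 2.026 → |2.026 − 1.778| = 0.248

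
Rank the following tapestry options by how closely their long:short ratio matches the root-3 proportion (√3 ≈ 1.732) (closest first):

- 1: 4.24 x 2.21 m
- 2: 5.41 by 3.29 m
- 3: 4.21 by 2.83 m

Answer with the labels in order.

Ratios: 1 = 4.24 / 2.21 ≈ 1.919; 2 = 5.41 / 3.29 ≈ 1.644; 3 = 4.21 / 2.83 ≈ 1.488.
|Δ from 1.732|: 1 0.187; 2 0.088; 3 0.244.

2, 1, 3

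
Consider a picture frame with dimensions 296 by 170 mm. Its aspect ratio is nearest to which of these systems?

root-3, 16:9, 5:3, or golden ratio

root-3

Ratio = 296 / 170 ≈ 1.741.
Distances: root-3 1.732 (Δ 0.009); 16:9 1.778 (Δ 0.037); 5:3 1.667 (Δ 0.074); golden ratio 1.618 (Δ 0.123).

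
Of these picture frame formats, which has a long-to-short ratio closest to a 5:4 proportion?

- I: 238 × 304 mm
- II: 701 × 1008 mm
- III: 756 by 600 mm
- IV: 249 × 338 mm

Ratios (long/short): I ≈ 1.277; II ≈ 1.438; III ≈ 1.260; IV ≈ 1.357.
5:4 ≈ 1.250; option III is nearest (Δ 0.010).

III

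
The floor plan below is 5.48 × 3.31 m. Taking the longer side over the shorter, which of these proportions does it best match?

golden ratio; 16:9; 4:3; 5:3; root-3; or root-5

5:3

5.48/3.31 ≈ 1.656. Nearest candidates are 5:3 (1.667, off by 0.011) and golden ratio (1.618, off by 0.038).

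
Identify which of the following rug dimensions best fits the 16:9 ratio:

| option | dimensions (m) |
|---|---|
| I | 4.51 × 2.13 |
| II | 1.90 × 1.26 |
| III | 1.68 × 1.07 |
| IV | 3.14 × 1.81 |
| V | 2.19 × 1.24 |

V

Target 16:9 ≈ 1.778.
I: 2.117 (Δ0.339)  II: 1.508 (Δ0.270)  III: 1.570 (Δ0.208)  IV: 1.735 (Δ0.043)  V: 1.766 (Δ0.012)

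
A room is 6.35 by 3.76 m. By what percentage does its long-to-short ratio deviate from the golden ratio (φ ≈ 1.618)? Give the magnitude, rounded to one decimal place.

4.4%

Ratio = 6.35 / 3.76 ≈ 1.6888.
Ideal golden ratio ≈ 1.6180. |1.6888 − 1.6180| / 1.6180 ≈ 4.38% → 4.4%.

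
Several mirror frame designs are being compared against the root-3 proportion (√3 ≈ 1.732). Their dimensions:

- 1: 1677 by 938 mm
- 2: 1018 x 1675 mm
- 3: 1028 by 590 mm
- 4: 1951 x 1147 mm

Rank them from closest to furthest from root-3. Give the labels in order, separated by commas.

3, 4, 1, 2

1: 1677/938 ≈ 1.788 → |1.788 − 1.732| = 0.056
2: 1675/1018 ≈ 1.645 → |1.645 − 1.732| = 0.087
3: 1028/590 ≈ 1.742 → |1.742 − 1.732| = 0.010
4: 1951/1147 ≈ 1.701 → |1.701 − 1.732| = 0.031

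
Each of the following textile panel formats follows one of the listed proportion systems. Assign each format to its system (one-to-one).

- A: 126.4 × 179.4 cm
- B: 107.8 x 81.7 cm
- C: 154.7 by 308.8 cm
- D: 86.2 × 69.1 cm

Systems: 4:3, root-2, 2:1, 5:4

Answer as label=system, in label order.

A = 179.4/126.4 ≈ 1.419 → root-2 (1.414)
B = 107.8/81.7 ≈ 1.319 → 4:3 (1.333)
C = 308.8/154.7 ≈ 1.996 → 2:1 (2.000)
D = 86.2/69.1 ≈ 1.247 → 5:4 (1.250)

A=root-2, B=4:3, C=2:1, D=5:4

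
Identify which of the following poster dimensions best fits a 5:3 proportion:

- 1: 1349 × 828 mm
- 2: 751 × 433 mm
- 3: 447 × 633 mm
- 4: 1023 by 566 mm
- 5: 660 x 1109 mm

5

Ratios (long/short): 1 ≈ 1.629; 2 ≈ 1.734; 3 ≈ 1.416; 4 ≈ 1.807; 5 ≈ 1.680.
5:3 ≈ 1.667; option 5 is nearest (Δ 0.013).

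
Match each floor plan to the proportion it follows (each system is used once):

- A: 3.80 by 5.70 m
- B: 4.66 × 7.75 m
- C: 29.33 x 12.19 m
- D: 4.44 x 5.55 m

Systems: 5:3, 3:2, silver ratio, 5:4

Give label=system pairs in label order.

A=3:2, B=5:3, C=silver ratio, D=5:4

A = 5.70/3.80 ≈ 1.500 → 3:2 (1.500)
B = 7.75/4.66 ≈ 1.663 → 5:3 (1.667)
C = 29.33/12.19 ≈ 2.406 → silver ratio (2.414)
D = 5.55/4.44 ≈ 1.250 → 5:4 (1.250)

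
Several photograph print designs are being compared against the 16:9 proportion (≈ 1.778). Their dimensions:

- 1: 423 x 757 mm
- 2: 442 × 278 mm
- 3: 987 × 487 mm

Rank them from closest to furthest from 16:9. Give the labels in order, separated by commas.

Ratios: 1 = 757 / 423 ≈ 1.790; 2 = 442 / 278 ≈ 1.590; 3 = 987 / 487 ≈ 2.027.
|Δ from 1.778|: 1 0.012; 2 0.188; 3 0.249.

1, 2, 3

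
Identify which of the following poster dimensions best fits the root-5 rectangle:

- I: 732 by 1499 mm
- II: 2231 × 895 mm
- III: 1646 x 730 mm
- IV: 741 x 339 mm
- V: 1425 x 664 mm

III

Ratios (long/short): I ≈ 2.048; II ≈ 2.493; III ≈ 2.255; IV ≈ 2.186; V ≈ 2.146.
root-5 ≈ 2.236; option III is nearest (Δ 0.019).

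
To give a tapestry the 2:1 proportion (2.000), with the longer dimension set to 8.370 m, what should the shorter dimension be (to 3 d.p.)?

4.185 m

2:1 = 2.00000.
Shorter side = 8.370 ÷ 2.00000 ≈ 4.18500 → 4.185 m.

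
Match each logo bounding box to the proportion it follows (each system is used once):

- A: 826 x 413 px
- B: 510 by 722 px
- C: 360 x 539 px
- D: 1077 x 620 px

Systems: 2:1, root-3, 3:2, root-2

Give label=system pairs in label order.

A=2:1, B=root-2, C=3:2, D=root-3

A = 826/413 ≈ 2.000 → 2:1 (2.000)
B = 722/510 ≈ 1.416 → root-2 (1.414)
C = 539/360 ≈ 1.497 → 3:2 (1.500)
D = 1077/620 ≈ 1.737 → root-3 (1.732)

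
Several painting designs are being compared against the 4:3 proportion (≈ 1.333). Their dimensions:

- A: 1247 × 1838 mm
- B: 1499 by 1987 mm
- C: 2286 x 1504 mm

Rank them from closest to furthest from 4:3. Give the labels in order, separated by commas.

B, A, C

A: 1838/1247 ≈ 1.474 → |1.474 − 1.333| = 0.141
B: 1987/1499 ≈ 1.326 → |1.326 − 1.333| = 0.007
C: 2286/1504 ≈ 1.520 → |1.520 − 1.333| = 0.187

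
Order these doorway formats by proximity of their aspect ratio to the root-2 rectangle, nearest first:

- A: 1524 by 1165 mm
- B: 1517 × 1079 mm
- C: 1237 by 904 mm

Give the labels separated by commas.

A: 1524/1165 ≈ 1.308 → |1.308 − 1.414| = 0.106
B: 1517/1079 ≈ 1.406 → |1.406 − 1.414| = 0.008
C: 1237/904 ≈ 1.368 → |1.368 − 1.414| = 0.046

B, C, A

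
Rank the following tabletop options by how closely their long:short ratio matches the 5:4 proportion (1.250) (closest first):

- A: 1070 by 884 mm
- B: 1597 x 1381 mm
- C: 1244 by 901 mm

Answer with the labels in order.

A, B, C

Ratios: A = 1070 / 884 ≈ 1.210; B = 1597 / 1381 ≈ 1.156; C = 1244 / 901 ≈ 1.381.
|Δ from 1.250|: A 0.040; B 0.094; C 0.131.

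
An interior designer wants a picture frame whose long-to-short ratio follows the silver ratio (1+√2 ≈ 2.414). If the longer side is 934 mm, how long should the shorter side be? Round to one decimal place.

386.9 mm

silver ratio ≈ 2.41421.
Shorter side = 934 ÷ 2.41421 ≈ 386.876 → 386.9 mm.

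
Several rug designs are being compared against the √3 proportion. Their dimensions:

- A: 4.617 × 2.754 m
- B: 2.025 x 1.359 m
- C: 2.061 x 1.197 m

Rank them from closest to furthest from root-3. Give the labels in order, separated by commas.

C, A, B

A: 4.617/2.754 ≈ 1.676 → |1.676 − 1.732| = 0.056
B: 2.025/1.359 ≈ 1.490 → |1.490 − 1.732| = 0.242
C: 2.061/1.197 ≈ 1.722 → |1.722 − 1.732| = 0.010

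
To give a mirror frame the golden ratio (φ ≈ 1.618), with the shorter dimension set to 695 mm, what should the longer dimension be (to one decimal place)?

golden ratio ≈ 1.61803.
Longer side = 695 × 1.61803 ≈ 1124.531 → 1124.5 mm.

1124.5 mm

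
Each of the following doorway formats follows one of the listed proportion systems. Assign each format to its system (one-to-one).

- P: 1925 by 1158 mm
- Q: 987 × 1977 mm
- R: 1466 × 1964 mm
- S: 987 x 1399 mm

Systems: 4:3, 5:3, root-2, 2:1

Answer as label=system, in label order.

P=5:3, Q=2:1, R=4:3, S=root-2

P = 1925/1158 ≈ 1.662 → 5:3 (1.667)
Q = 1977/987 ≈ 2.003 → 2:1 (2.000)
R = 1964/1466 ≈ 1.340 → 4:3 (1.333)
S = 1399/987 ≈ 1.417 → root-2 (1.414)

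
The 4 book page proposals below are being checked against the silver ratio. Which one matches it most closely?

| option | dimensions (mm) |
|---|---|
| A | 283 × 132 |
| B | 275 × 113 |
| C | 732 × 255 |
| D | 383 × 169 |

Target silver ratio ≈ 2.414.
A: 2.144 (Δ0.270)  B: 2.434 (Δ0.020)  C: 2.871 (Δ0.457)  D: 2.266 (Δ0.148)

B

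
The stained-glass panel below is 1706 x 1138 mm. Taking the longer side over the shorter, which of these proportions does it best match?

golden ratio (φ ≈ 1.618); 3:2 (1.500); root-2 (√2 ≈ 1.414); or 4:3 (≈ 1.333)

Ratio = 1706 / 1138 ≈ 1.499.
Distances: golden ratio 1.618 (Δ 0.119); 3:2 1.500 (Δ 0.001); root-2 1.414 (Δ 0.085); 4:3 1.333 (Δ 0.166).

3:2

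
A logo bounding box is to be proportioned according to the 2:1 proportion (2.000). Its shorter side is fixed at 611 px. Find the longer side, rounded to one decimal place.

2:1 = 2.00000.
Longer side = 611 × 2.00000 ≈ 1222.000 → 1222.0 px.

1222.0 px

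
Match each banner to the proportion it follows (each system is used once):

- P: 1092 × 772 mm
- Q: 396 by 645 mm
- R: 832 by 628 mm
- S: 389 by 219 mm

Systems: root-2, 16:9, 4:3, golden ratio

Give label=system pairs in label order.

P=root-2, Q=golden ratio, R=4:3, S=16:9

Ratios: P ≈ 1.415; Q ≈ 1.629; R ≈ 1.325; S ≈ 1.776.
Targets: root-2 ≈ 1.414; 16:9 ≈ 1.778; 4:3 ≈ 1.333; golden ratio ≈ 1.618.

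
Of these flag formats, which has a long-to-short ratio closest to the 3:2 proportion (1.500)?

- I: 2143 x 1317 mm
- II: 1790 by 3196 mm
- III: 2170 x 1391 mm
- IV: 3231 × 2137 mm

Target 3:2 ≈ 1.500.
I: 1.627 (Δ0.127)  II: 1.785 (Δ0.285)  III: 1.560 (Δ0.060)  IV: 1.512 (Δ0.012)

IV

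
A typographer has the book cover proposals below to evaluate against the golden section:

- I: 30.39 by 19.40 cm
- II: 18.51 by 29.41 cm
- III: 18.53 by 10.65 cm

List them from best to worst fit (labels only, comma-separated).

II, I, III

I: 30.39/19.40 ≈ 1.566 → |1.566 − 1.618| = 0.052
II: 29.41/18.51 ≈ 1.589 → |1.589 − 1.618| = 0.029
III: 18.53/10.65 ≈ 1.740 → |1.740 − 1.618| = 0.122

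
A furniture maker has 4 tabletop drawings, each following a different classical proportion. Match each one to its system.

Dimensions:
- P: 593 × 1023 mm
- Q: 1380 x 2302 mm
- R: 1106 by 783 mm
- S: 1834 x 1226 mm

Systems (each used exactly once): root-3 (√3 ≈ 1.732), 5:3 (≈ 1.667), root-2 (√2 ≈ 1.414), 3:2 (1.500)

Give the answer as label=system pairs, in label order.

Ratios: P ≈ 1.725; Q ≈ 1.668; R ≈ 1.413; S ≈ 1.496.
Targets: root-3 ≈ 1.732; 5:3 ≈ 1.667; root-2 ≈ 1.414; 3:2 ≈ 1.500.

P=root-3, Q=5:3, R=root-2, S=3:2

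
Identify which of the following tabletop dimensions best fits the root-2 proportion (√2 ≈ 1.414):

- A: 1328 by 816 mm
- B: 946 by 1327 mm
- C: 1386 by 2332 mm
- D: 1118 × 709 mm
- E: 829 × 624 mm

B

Ratios (long/short): A ≈ 1.627; B ≈ 1.403; C ≈ 1.683; D ≈ 1.577; E ≈ 1.329.
root-2 ≈ 1.414; option B is nearest (Δ 0.011).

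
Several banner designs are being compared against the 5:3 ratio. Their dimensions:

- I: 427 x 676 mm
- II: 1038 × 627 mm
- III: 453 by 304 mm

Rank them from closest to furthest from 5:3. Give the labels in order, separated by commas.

II, I, III

Ratios: I = 676 / 427 ≈ 1.583; II = 1038 / 627 ≈ 1.656; III = 453 / 304 ≈ 1.490.
|Δ from 1.667|: I 0.084; II 0.011; III 0.177.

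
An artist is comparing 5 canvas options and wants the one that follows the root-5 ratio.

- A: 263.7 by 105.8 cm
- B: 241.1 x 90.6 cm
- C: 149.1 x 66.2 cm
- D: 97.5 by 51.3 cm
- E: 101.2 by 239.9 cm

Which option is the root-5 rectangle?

C

Target root-5 ≈ 2.236.
A: 2.492 (Δ0.256)  B: 2.661 (Δ0.425)  C: 2.252 (Δ0.016)  D: 1.901 (Δ0.335)  E: 2.371 (Δ0.135)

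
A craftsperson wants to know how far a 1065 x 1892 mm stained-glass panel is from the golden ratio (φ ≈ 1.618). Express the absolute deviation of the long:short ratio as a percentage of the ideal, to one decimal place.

9.8%

Ratio = 1892 / 1065 ≈ 1.7765.
Ideal golden ratio ≈ 1.6180. |1.7765 − 1.6180| / 1.6180 ≈ 9.80% → 9.8%.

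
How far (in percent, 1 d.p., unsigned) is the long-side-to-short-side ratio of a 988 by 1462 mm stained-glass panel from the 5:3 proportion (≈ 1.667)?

11.2%

Ratio = 1462 / 988 ≈ 1.4798.
Ideal 5:3 ≈ 1.6667. |1.4798 − 1.6667| / 1.6667 ≈ 11.21% → 11.2%.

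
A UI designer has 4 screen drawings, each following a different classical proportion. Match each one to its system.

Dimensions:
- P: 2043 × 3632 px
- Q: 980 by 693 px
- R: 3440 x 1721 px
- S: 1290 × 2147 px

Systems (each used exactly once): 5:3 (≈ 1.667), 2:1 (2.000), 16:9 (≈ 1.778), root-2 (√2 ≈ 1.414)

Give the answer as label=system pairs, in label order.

P=16:9, Q=root-2, R=2:1, S=5:3

P = 3632/2043 ≈ 1.778 → 16:9 (1.778)
Q = 980/693 ≈ 1.414 → root-2 (1.414)
R = 3440/1721 ≈ 1.999 → 2:1 (2.000)
S = 2147/1290 ≈ 1.664 → 5:3 (1.667)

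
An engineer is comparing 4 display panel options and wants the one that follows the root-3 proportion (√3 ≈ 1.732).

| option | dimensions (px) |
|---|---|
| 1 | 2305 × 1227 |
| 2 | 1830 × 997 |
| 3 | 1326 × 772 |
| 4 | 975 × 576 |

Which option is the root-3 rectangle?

3

Ratios (long/short): 1 ≈ 1.879; 2 ≈ 1.836; 3 ≈ 1.718; 4 ≈ 1.693.
root-3 ≈ 1.732; option 3 is nearest (Δ 0.014).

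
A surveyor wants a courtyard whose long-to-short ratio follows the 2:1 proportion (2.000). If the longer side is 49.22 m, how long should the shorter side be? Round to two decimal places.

24.61 m

2:1 = 2.00000.
Shorter side = 49.22 ÷ 2.00000 ≈ 24.6100 → 24.61 m.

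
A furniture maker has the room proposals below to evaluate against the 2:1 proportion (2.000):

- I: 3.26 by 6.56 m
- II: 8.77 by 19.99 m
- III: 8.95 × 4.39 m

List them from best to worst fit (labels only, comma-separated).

Ratios: I = 6.56 / 3.26 ≈ 2.012; II = 19.99 / 8.77 ≈ 2.279; III = 8.95 / 4.39 ≈ 2.039.
|Δ from 2.000|: I 0.012; II 0.279; III 0.039.

I, III, II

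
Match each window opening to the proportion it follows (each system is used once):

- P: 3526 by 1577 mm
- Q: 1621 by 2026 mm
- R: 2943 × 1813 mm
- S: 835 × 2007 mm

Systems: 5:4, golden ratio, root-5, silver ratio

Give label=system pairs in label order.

Ratios: P ≈ 2.236; Q ≈ 1.250; R ≈ 1.623; S ≈ 2.404.
Targets: 5:4 ≈ 1.250; golden ratio ≈ 1.618; root-5 ≈ 2.236; silver ratio ≈ 2.414.

P=root-5, Q=5:4, R=golden ratio, S=silver ratio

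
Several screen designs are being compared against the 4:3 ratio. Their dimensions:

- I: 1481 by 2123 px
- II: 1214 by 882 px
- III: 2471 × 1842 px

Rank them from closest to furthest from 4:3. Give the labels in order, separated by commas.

Ratios: I = 2123 / 1481 ≈ 1.433; II = 1214 / 882 ≈ 1.376; III = 2471 / 1842 ≈ 1.341.
|Δ from 1.333|: I 0.100; II 0.043; III 0.008.

III, II, I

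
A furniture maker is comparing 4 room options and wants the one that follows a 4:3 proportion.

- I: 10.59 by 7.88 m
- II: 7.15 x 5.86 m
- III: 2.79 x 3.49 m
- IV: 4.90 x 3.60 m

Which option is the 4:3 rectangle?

Ratios (long/short): I ≈ 1.344; II ≈ 1.220; III ≈ 1.251; IV ≈ 1.361.
4:3 ≈ 1.333; option I is nearest (Δ 0.011).

I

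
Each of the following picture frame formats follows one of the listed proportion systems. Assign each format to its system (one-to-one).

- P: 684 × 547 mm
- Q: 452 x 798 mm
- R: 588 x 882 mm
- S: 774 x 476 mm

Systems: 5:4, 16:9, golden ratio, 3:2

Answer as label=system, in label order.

P=5:4, Q=16:9, R=3:2, S=golden ratio

P = 684/547 ≈ 1.250 → 5:4 (1.250)
Q = 798/452 ≈ 1.765 → 16:9 (1.778)
R = 882/588 ≈ 1.500 → 3:2 (1.500)
S = 774/476 ≈ 1.626 → golden ratio (1.618)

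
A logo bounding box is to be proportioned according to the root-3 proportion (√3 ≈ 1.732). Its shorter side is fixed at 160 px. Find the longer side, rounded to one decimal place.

277.1 px

root-3 ≈ 1.73205.
Longer side = 160 × 1.73205 ≈ 277.128 → 277.1 px.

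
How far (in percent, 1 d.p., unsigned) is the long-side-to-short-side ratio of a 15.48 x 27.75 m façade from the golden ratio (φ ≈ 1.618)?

Ratio = 27.75 / 15.48 ≈ 1.7926.
Ideal golden ratio ≈ 1.6180. |1.7926 − 1.6180| / 1.6180 ≈ 10.79% → 10.8%.

10.8%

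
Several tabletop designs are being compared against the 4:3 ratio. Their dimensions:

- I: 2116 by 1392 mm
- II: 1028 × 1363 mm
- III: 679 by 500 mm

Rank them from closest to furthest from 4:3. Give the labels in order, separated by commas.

II, III, I

I: 2116/1392 ≈ 1.520 → |1.520 − 1.333| = 0.187
II: 1363/1028 ≈ 1.326 → |1.326 − 1.333| = 0.007
III: 679/500 ≈ 1.358 → |1.358 − 1.333| = 0.025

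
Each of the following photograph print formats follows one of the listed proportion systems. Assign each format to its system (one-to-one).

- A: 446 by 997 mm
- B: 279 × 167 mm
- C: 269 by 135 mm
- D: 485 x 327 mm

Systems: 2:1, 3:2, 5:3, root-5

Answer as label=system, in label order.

A=root-5, B=5:3, C=2:1, D=3:2

A = 997/446 ≈ 2.235 → root-5 (2.236)
B = 279/167 ≈ 1.671 → 5:3 (1.667)
C = 269/135 ≈ 1.993 → 2:1 (2.000)
D = 485/327 ≈ 1.483 → 3:2 (1.500)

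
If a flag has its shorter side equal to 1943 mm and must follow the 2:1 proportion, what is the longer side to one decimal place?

2:1 = 2.00000.
Longer side = 1943 × 2.00000 ≈ 3886.000 → 3886.0 mm.

3886.0 mm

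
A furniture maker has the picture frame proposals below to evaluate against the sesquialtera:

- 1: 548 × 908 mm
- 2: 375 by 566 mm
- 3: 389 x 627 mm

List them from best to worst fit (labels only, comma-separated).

1: 908/548 ≈ 1.657 → |1.657 − 1.500| = 0.157
2: 566/375 ≈ 1.509 → |1.509 − 1.500| = 0.009
3: 627/389 ≈ 1.612 → |1.612 − 1.500| = 0.112

2, 3, 1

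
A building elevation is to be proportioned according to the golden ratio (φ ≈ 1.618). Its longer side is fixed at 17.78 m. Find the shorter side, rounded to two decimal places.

golden ratio ≈ 1.61803.
Shorter side = 17.78 ÷ 1.61803 ≈ 10.9887 → 10.99 m.

10.99 m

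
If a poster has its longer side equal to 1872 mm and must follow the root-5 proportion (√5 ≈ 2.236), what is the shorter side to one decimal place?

root-5 ≈ 2.23607.
Shorter side = 1872 ÷ 2.23607 ≈ 837.183 → 837.2 mm.

837.2 mm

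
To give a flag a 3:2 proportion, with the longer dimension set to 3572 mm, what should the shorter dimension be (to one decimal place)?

2381.3 mm

3:2 = 1.50000.
Shorter side = 3572 ÷ 1.50000 ≈ 2381.333 → 2381.3 mm.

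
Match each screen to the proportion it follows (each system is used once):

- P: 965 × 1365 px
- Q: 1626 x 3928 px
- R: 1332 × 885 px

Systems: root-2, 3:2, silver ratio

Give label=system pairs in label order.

P=root-2, Q=silver ratio, R=3:2

P = 1365/965 ≈ 1.415 → root-2 (1.414)
Q = 3928/1626 ≈ 2.416 → silver ratio (2.414)
R = 1332/885 ≈ 1.505 → 3:2 (1.500)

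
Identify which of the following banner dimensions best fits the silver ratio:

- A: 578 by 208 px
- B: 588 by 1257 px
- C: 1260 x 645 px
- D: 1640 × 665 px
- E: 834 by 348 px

Target silver ratio ≈ 2.414.
A: 2.779 (Δ0.365)  B: 2.138 (Δ0.276)  C: 1.953 (Δ0.461)  D: 2.466 (Δ0.052)  E: 2.397 (Δ0.017)

E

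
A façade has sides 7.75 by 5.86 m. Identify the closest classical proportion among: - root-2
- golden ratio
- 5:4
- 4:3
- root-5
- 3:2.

4:3

Ratio = 7.75 / 5.86 ≈ 1.323.
Distances: root-2 1.414 (Δ 0.091); golden ratio 1.618 (Δ 0.295); 5:4 1.250 (Δ 0.073); 4:3 1.333 (Δ 0.010); root-5 2.236 (Δ 0.913); 3:2 1.500 (Δ 0.177).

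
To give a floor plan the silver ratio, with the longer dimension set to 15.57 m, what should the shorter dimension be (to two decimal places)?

6.45 m

silver ratio ≈ 2.41421.
Shorter side = 15.57 ÷ 2.41421 ≈ 6.4493 → 6.45 m.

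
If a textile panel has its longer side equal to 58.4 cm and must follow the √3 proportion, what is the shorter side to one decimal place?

root-3 ≈ 1.73205.
Shorter side = 58.4 ÷ 1.73205 ≈ 33.717 → 33.7 cm.

33.7 cm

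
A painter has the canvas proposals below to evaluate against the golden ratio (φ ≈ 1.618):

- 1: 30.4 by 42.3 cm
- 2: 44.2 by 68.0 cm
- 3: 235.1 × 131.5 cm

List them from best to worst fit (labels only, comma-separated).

2, 3, 1

1: 42.3/30.4 ≈ 1.391 → |1.391 − 1.618| = 0.227
2: 68.0/44.2 ≈ 1.538 → |1.538 − 1.618| = 0.080
3: 235.1/131.5 ≈ 1.788 → |1.788 − 1.618| = 0.170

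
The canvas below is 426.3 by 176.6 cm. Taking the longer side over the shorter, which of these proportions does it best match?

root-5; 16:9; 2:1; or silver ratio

426.3/176.6 ≈ 2.414. Nearest candidates are silver ratio (2.414, off by 0.000) and root-5 (2.236, off by 0.178).

silver ratio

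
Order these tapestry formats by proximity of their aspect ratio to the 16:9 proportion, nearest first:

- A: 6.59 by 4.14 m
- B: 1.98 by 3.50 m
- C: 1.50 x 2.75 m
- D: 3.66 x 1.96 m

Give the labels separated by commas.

B, C, D, A

A: 6.59/4.14 ≈ 1.592 → |1.592 − 1.778| = 0.186
B: 3.50/1.98 ≈ 1.768 → |1.768 − 1.778| = 0.010
C: 2.75/1.50 ≈ 1.833 → |1.833 − 1.778| = 0.055
D: 3.66/1.96 ≈ 1.867 → |1.867 − 1.778| = 0.089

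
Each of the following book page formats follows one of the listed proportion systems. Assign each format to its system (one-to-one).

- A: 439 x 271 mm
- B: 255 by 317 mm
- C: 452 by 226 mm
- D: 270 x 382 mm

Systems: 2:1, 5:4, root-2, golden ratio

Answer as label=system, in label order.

A = 439/271 ≈ 1.620 → golden ratio (1.618)
B = 317/255 ≈ 1.243 → 5:4 (1.250)
C = 452/226 ≈ 2.000 → 2:1 (2.000)
D = 382/270 ≈ 1.415 → root-2 (1.414)

A=golden ratio, B=5:4, C=2:1, D=root-2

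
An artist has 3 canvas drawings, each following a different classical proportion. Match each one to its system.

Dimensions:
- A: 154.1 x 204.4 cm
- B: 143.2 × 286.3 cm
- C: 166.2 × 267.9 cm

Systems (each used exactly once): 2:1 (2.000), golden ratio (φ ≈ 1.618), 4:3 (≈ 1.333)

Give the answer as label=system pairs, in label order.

A = 204.4/154.1 ≈ 1.326 → 4:3 (1.333)
B = 286.3/143.2 ≈ 1.999 → 2:1 (2.000)
C = 267.9/166.2 ≈ 1.612 → golden ratio (1.618)

A=4:3, B=2:1, C=golden ratio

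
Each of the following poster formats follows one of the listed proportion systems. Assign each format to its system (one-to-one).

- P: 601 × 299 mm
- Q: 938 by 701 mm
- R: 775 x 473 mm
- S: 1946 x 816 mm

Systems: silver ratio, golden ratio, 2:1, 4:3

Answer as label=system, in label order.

P=2:1, Q=4:3, R=golden ratio, S=silver ratio

Ratios: P ≈ 2.010; Q ≈ 1.338; R ≈ 1.638; S ≈ 2.385.
Targets: silver ratio ≈ 2.414; golden ratio ≈ 1.618; 2:1 ≈ 2.000; 4:3 ≈ 1.333.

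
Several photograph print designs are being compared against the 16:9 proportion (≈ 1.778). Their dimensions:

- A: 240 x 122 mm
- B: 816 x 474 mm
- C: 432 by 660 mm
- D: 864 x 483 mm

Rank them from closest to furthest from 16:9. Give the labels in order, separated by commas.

A: 240/122 ≈ 1.967 → |1.967 − 1.778| = 0.189
B: 816/474 ≈ 1.722 → |1.722 − 1.778| = 0.056
C: 660/432 ≈ 1.528 → |1.528 − 1.778| = 0.250
D: 864/483 ≈ 1.789 → |1.789 − 1.778| = 0.011

D, B, A, C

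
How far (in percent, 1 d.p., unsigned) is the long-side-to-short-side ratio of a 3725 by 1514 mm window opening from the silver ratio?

Ratio = 3725 / 1514 ≈ 2.4604.
Ideal silver ratio ≈ 2.4142. |2.4604 − 2.4142| / 2.4142 ≈ 1.91% → 1.9%.

1.9%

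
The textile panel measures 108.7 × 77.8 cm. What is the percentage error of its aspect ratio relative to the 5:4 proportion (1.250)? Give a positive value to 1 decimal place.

Ratio = 108.7 / 77.8 ≈ 1.3972.
Ideal 5:4 = 1.2500. |1.3972 − 1.2500| / 1.2500 ≈ 11.78% → 11.8%.

11.8%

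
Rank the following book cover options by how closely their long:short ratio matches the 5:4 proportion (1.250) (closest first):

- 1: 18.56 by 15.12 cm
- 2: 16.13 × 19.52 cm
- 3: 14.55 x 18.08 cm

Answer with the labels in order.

1: 18.56/15.12 ≈ 1.228 → |1.228 − 1.250| = 0.022
2: 19.52/16.13 ≈ 1.210 → |1.210 − 1.250| = 0.040
3: 18.08/14.55 ≈ 1.243 → |1.243 − 1.250| = 0.007

3, 1, 2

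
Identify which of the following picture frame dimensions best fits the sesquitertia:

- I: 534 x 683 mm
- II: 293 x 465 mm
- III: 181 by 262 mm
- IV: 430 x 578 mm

IV

Target 4:3 ≈ 1.333.
I: 1.279 (Δ0.054)  II: 1.587 (Δ0.254)  III: 1.448 (Δ0.115)  IV: 1.344 (Δ0.011)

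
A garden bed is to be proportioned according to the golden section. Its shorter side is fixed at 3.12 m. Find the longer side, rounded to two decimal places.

golden ratio ≈ 1.61803.
Longer side = 3.12 × 1.61803 ≈ 5.0483 → 5.05 m.

5.05 m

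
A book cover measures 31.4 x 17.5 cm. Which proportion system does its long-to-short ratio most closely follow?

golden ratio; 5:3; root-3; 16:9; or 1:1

16:9

Ratio = 31.4 / 17.5 ≈ 1.794.
Distances: golden ratio 1.618 (Δ 0.176); 5:3 1.667 (Δ 0.127); root-3 1.732 (Δ 0.062); 16:9 1.778 (Δ 0.016); 1:1 1.000 (Δ 0.794).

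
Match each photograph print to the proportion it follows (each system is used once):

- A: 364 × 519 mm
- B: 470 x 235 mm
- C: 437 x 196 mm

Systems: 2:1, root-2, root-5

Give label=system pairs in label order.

A=root-2, B=2:1, C=root-5

A = 519/364 ≈ 1.426 → root-2 (1.414)
B = 470/235 ≈ 2.000 → 2:1 (2.000)
C = 437/196 ≈ 2.230 → root-5 (2.236)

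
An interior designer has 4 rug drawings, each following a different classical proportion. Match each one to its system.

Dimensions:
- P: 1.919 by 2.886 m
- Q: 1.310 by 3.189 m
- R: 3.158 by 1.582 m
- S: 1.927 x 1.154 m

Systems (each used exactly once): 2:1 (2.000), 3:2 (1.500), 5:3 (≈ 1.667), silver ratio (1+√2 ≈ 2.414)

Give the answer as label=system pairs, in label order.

P = 2.886/1.919 ≈ 1.504 → 3:2 (1.500)
Q = 3.189/1.310 ≈ 2.434 → silver ratio (2.414)
R = 3.158/1.582 ≈ 1.996 → 2:1 (2.000)
S = 1.927/1.154 ≈ 1.670 → 5:3 (1.667)

P=3:2, Q=silver ratio, R=2:1, S=5:3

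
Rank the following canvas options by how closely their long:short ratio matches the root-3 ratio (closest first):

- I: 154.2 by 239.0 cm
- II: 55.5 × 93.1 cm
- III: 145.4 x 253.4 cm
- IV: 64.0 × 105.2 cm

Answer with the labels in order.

I: 239.0/154.2 ≈ 1.550 → |1.550 − 1.732| = 0.182
II: 93.1/55.5 ≈ 1.677 → |1.677 − 1.732| = 0.055
III: 253.4/145.4 ≈ 1.743 → |1.743 − 1.732| = 0.011
IV: 105.2/64.0 ≈ 1.644 → |1.644 − 1.732| = 0.088

III, II, IV, I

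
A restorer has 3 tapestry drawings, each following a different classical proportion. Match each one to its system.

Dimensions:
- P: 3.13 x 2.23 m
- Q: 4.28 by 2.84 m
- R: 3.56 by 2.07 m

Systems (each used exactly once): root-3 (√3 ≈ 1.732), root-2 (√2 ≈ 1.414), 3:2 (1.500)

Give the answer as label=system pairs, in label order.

P=root-2, Q=3:2, R=root-3

P = 3.13/2.23 ≈ 1.404 → root-2 (1.414)
Q = 4.28/2.84 ≈ 1.507 → 3:2 (1.500)
R = 3.56/2.07 ≈ 1.720 → root-3 (1.732)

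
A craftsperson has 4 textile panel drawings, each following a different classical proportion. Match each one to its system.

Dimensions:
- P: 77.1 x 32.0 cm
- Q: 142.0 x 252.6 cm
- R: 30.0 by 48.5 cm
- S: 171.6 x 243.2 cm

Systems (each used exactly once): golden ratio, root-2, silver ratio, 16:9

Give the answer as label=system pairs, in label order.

P=silver ratio, Q=16:9, R=golden ratio, S=root-2

Ratios: P ≈ 2.409; Q ≈ 1.779; R ≈ 1.617; S ≈ 1.417.
Targets: golden ratio ≈ 1.618; root-2 ≈ 1.414; silver ratio ≈ 2.414; 16:9 ≈ 1.778.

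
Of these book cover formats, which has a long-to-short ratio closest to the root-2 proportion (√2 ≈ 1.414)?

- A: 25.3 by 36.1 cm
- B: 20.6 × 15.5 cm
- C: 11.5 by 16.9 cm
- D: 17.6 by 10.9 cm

Ratios (long/short): A ≈ 1.427; B ≈ 1.329; C ≈ 1.470; D ≈ 1.615.
root-2 ≈ 1.414; option A is nearest (Δ 0.013).

A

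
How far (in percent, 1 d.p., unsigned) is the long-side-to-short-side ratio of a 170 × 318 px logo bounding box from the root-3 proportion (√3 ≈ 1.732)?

8.0%

Ratio = 318 / 170 ≈ 1.8706.
Ideal root-3 ≈ 1.7321. |1.8706 − 1.7321| / 1.7321 ≈ 8.00% → 8.0%.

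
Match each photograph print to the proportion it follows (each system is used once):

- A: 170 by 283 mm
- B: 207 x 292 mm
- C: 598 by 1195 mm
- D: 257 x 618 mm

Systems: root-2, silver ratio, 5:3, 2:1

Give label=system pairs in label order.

A=5:3, B=root-2, C=2:1, D=silver ratio

Ratios: A ≈ 1.665; B ≈ 1.411; C ≈ 1.998; D ≈ 2.405.
Targets: root-2 ≈ 1.414; silver ratio ≈ 2.414; 5:3 ≈ 1.667; 2:1 ≈ 2.000.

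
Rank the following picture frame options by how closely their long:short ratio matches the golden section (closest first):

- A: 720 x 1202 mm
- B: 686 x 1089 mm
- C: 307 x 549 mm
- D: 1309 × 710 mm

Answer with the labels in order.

B, A, C, D

Ratios: A = 1202 / 720 ≈ 1.669; B = 1089 / 686 ≈ 1.587; C = 549 / 307 ≈ 1.788; D = 1309 / 710 ≈ 1.844.
|Δ from 1.618|: A 0.051; B 0.031; C 0.170; D 0.226.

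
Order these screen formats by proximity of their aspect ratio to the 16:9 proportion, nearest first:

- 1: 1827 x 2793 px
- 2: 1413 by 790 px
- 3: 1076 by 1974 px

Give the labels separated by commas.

1: 2793/1827 ≈ 1.529 → |1.529 − 1.778| = 0.249
2: 1413/790 ≈ 1.789 → |1.789 − 1.778| = 0.011
3: 1974/1076 ≈ 1.835 → |1.835 − 1.778| = 0.057

2, 3, 1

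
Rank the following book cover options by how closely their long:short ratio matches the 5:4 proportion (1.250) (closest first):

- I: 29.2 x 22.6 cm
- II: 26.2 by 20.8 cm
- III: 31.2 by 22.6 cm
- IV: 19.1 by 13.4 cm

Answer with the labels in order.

I: 29.2/22.6 ≈ 1.292 → |1.292 − 1.250| = 0.042
II: 26.2/20.8 ≈ 1.260 → |1.260 − 1.250| = 0.010
III: 31.2/22.6 ≈ 1.381 → |1.381 − 1.250| = 0.131
IV: 19.1/13.4 ≈ 1.425 → |1.425 − 1.250| = 0.175

II, I, III, IV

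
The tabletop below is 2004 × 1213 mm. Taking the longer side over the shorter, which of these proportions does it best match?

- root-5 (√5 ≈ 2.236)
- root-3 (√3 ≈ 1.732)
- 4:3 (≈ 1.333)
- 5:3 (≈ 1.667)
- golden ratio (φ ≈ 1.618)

5:3

Ratio = 2004 / 1213 ≈ 1.652.
Distances: root-5 2.236 (Δ 0.584); root-3 1.732 (Δ 0.080); 4:3 1.333 (Δ 0.319); 5:3 1.667 (Δ 0.015); golden ratio 1.618 (Δ 0.034).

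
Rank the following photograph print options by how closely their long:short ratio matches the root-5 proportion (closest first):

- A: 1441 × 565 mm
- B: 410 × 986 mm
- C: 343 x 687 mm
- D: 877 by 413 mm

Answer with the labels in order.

A: 1441/565 ≈ 2.550 → |2.550 − 2.236| = 0.314
B: 986/410 ≈ 2.405 → |2.405 − 2.236| = 0.169
C: 687/343 ≈ 2.003 → |2.003 − 2.236| = 0.233
D: 877/413 ≈ 2.123 → |2.123 − 2.236| = 0.113

D, B, C, A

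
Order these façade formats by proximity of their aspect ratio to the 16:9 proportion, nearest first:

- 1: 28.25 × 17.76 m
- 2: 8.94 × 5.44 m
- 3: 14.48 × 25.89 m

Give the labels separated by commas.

1: 28.25/17.76 ≈ 1.591 → |1.591 − 1.778| = 0.187
2: 8.94/5.44 ≈ 1.643 → |1.643 − 1.778| = 0.135
3: 25.89/14.48 ≈ 1.788 → |1.788 − 1.778| = 0.010

3, 2, 1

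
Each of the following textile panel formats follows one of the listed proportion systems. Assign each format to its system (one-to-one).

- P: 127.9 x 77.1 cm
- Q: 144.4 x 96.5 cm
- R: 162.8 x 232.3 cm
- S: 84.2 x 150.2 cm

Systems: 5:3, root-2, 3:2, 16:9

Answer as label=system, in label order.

Ratios: P ≈ 1.659; Q ≈ 1.496; R ≈ 1.427; S ≈ 1.784.
Targets: 5:3 ≈ 1.667; root-2 ≈ 1.414; 3:2 ≈ 1.500; 16:9 ≈ 1.778.

P=5:3, Q=3:2, R=root-2, S=16:9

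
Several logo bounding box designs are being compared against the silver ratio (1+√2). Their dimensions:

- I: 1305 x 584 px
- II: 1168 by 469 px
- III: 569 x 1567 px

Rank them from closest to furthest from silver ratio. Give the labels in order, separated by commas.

I: 1305/584 ≈ 2.235 → |2.235 − 2.414| = 0.179
II: 1168/469 ≈ 2.490 → |2.490 − 2.414| = 0.076
III: 1567/569 ≈ 2.754 → |2.754 − 2.414| = 0.340

II, I, III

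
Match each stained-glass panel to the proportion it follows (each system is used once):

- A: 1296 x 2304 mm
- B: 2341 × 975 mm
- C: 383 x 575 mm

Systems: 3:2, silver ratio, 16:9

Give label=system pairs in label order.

A=16:9, B=silver ratio, C=3:2

Ratios: A ≈ 1.778; B ≈ 2.401; C ≈ 1.501.
Targets: 3:2 ≈ 1.500; silver ratio ≈ 2.414; 16:9 ≈ 1.778.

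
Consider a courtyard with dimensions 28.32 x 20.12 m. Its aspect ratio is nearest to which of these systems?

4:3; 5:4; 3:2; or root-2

root-2

28.32/20.12 ≈ 1.408. Nearest candidates are root-2 (1.414, off by 0.006) and 4:3 (1.333, off by 0.075).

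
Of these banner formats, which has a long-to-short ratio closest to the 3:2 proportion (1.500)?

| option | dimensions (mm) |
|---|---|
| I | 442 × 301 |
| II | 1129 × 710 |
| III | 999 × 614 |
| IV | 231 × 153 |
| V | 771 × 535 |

Ratios (long/short): I ≈ 1.468; II ≈ 1.590; III ≈ 1.627; IV ≈ 1.510; V ≈ 1.441.
3:2 ≈ 1.500; option IV is nearest (Δ 0.010).

IV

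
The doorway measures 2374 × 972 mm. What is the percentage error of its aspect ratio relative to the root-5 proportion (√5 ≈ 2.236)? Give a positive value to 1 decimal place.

Ratio = 2374 / 972 ≈ 2.4424.
Ideal root-5 ≈ 2.2361. |2.4424 − 2.2361| / 2.2361 ≈ 9.23% → 9.2%.

9.2%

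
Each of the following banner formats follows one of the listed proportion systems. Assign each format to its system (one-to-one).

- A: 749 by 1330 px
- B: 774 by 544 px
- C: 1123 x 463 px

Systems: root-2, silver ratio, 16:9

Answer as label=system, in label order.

A=16:9, B=root-2, C=silver ratio

A = 1330/749 ≈ 1.776 → 16:9 (1.778)
B = 774/544 ≈ 1.423 → root-2 (1.414)
C = 1123/463 ≈ 2.425 → silver ratio (2.414)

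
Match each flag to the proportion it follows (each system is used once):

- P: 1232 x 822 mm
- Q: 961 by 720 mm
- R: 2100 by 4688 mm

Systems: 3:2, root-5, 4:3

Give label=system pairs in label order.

P=3:2, Q=4:3, R=root-5

Ratios: P ≈ 1.499; Q ≈ 1.335; R ≈ 2.232.
Targets: 3:2 ≈ 1.500; root-5 ≈ 2.236; 4:3 ≈ 1.333.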